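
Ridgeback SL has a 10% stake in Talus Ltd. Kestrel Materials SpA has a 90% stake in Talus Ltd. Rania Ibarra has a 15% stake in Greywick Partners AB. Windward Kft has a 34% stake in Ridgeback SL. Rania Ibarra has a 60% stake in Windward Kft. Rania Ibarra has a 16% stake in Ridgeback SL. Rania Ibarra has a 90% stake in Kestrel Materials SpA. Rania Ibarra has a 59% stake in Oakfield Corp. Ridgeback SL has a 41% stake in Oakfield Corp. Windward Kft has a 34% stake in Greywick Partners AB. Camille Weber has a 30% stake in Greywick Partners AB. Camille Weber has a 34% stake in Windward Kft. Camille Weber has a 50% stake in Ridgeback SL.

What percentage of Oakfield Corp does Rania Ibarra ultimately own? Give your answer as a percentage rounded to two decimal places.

73.92%

Rania reaches Oakfield along 3 paths.
Via Windward → Ridgeback: 60% × 34% × 41% = 8.364%.
Via Ridgeback: 16% × 41% = 6.56%.
Direct stake: 59% = 59%.
Total: 8.364% + 6.56% + 59% = 73.924%.
Rounded: 73.92%.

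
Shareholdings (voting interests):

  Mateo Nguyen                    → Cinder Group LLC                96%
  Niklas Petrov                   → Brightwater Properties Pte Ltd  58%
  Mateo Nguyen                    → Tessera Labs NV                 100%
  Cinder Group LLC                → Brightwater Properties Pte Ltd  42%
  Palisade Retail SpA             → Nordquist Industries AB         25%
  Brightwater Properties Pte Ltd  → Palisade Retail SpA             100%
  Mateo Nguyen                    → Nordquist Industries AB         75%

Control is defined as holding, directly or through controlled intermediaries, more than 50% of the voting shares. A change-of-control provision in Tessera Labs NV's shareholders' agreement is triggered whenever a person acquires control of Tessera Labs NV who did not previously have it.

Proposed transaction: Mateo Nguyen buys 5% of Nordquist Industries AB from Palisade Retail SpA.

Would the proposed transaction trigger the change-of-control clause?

No

The purchase adds only to Mateo's holdings (Palisade's stake shrinks), so Mateo is the only person who could newly come to control Tessera.
Mateo holds 100% of Tessera, so Mateo controls Tessera.
So Mateo already controls Tessera before the transaction.
After the purchase, Mateo's direct stake in Nordquist rises to 75% + 5% = 80%, and Palisade's stake falls to 20%.
Mateo controlled Tessera already, so this is not a new person acquiring control; every other person's position is unchanged or reduced.
No new person acquires control, so the clause is not triggered.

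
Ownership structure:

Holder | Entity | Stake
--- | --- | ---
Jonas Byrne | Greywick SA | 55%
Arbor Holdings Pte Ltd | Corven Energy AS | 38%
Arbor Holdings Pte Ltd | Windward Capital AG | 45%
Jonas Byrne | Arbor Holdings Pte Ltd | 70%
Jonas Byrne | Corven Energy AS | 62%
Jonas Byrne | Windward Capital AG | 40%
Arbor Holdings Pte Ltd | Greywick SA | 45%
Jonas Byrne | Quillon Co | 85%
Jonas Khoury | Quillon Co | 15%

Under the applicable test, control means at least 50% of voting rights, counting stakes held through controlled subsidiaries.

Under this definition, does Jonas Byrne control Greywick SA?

Jonas Byrne holds 70% of Arbor, so Jonas Byrne controls Arbor.
Arbor and Jonas Byrne together hold 45% + 55% = 100% of Greywick, so Jonas Byrne controls Greywick.

Yes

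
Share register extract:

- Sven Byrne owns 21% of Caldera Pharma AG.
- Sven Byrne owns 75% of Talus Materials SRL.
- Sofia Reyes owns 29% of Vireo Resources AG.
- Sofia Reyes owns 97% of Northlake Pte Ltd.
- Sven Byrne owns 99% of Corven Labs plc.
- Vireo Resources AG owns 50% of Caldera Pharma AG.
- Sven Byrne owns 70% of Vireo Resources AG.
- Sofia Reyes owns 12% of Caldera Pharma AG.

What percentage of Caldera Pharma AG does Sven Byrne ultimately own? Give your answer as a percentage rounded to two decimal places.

Sven reaches Caldera along 2 paths.
Via Vireo: 70% × 50% = 35%.
Direct stake: 21% = 21%.
Total: 35% + 21% = 56%.
Rounded: 56.00%.

56.00%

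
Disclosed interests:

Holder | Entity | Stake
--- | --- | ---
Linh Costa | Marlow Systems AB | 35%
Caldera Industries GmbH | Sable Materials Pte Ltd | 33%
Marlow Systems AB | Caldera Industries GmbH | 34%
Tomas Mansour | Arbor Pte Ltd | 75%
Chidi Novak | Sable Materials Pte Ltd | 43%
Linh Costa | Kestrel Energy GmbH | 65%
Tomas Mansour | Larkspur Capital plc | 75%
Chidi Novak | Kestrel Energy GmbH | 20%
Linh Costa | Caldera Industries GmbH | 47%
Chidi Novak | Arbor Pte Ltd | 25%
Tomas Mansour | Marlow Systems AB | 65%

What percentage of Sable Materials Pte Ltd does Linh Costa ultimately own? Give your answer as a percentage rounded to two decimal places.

Linh reaches Sable along 2 paths.
Via Marlow → Caldera: 35% × 34% × 33% = 3.927%.
Via Caldera: 47% × 33% = 15.51%.
Total: 3.927% + 15.51% = 19.437%.
Rounded: 19.44%.

19.44%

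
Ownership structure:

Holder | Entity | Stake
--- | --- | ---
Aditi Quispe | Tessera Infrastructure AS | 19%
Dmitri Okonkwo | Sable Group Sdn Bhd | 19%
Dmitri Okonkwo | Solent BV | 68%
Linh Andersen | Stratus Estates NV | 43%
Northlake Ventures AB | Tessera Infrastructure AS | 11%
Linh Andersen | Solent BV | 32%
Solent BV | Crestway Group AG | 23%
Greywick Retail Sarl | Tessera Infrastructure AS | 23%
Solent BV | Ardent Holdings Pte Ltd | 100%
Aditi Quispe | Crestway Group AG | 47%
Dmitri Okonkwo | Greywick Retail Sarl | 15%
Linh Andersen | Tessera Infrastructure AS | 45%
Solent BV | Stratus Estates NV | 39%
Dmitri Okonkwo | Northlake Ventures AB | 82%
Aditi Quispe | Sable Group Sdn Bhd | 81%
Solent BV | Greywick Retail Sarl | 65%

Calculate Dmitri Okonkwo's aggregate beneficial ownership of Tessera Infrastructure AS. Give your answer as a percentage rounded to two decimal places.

Dmitri reaches Tessera along 3 paths.
Via Northlake: 82% × 11% = 9.02%.
Via Solent → Greywick: 68% × 65% × 23% = 10.166%.
Via Greywick: 15% × 23% = 3.45%.
Total: 9.02% + 10.166% + 3.45% = 22.636%.
Rounded: 22.64%.

22.64%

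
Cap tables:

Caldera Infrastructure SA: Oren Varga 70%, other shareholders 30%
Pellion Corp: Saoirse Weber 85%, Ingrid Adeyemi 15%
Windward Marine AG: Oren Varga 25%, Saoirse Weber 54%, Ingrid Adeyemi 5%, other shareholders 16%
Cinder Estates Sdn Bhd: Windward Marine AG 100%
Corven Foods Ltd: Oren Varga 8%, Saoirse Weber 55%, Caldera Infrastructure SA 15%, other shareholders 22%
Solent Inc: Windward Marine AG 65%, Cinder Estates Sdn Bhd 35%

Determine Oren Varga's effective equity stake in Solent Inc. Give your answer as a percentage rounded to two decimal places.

Oren reaches Solent along 2 paths.
Via Windward: 25% × 65% = 16.25%.
Via Windward → Cinder: 25% × 100% × 35% = 8.75%.
Total: 16.25% + 8.75% = 25%.
Rounded: 25.00%.

25.00%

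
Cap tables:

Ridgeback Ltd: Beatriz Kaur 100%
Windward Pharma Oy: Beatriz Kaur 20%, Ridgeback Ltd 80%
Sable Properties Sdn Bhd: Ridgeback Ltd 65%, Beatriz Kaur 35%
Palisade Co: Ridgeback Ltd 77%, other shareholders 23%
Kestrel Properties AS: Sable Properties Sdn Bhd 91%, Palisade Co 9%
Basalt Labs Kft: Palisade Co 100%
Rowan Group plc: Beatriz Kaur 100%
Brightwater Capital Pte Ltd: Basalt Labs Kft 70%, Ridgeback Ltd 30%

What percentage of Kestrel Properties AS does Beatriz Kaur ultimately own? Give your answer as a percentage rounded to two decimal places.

97.93%

Beatriz reaches Kestrel along 3 paths.
Via Ridgeback → Sable: 100% × 65% × 91% = 59.15%.
Via Sable: 35% × 91% = 31.85%.
Via Ridgeback → Palisade: 100% × 77% × 9% = 6.93%.
Total: 59.15% + 31.85% + 6.93% = 97.93%.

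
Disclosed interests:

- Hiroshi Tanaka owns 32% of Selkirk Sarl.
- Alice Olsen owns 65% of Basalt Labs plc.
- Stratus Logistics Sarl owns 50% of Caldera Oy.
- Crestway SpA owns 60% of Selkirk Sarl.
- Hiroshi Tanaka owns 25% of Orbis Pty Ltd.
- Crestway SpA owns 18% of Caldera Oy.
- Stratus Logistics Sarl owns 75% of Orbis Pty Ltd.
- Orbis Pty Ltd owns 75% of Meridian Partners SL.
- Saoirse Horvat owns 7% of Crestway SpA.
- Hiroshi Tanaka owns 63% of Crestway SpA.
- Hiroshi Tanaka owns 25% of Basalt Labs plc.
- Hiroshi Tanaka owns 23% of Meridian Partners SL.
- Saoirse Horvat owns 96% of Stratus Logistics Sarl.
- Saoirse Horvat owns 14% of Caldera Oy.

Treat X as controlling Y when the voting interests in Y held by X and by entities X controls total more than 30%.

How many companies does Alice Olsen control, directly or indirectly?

Alice holds 65% of Basalt, so Alice controls Basalt.
No other company's threshold is met.
Alice controls 1 company.

1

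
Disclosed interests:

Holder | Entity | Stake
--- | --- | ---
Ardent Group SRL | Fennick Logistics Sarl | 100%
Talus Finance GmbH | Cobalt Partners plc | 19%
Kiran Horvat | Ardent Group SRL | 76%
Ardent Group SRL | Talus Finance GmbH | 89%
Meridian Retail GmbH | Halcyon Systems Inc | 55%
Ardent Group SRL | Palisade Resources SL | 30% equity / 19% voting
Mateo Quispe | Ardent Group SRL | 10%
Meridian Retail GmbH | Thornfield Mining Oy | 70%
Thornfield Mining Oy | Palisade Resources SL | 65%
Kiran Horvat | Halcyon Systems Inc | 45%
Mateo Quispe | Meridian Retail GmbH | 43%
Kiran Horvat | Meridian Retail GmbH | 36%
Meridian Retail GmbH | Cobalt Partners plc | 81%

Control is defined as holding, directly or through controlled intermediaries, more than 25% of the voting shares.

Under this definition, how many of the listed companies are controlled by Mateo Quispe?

Mateo holds 43% of Meridian, so Mateo controls Meridian.
Meridian holds 70% of Thornfield, so Mateo controls Thornfield.
Meridian holds 55% of Halcyon, so Mateo controls Halcyon.
Thornfield holds 65% of Palisade, so Mateo controls Palisade.
Meridian holds 81% of Cobalt, so Mateo controls Cobalt.
No other company's threshold is met.
Mateo controls 5 companies.

5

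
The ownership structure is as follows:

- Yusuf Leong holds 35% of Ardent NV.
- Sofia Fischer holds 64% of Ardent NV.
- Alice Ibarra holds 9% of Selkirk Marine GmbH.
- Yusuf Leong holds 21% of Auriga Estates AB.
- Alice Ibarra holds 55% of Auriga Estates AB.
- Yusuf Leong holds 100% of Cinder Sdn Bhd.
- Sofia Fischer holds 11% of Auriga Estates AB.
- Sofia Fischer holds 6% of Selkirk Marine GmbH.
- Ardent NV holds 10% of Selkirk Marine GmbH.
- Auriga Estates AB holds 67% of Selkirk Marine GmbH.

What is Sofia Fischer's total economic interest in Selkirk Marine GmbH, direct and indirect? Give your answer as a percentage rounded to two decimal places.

Sofia reaches Selkirk along 3 paths.
Direct stake: 6% = 6%.
Via Auriga: 11% × 67% = 7.37%.
Via Ardent: 64% × 10% = 6.4%.
Total: 6% + 7.37% + 6.4% = 19.77%.

19.77%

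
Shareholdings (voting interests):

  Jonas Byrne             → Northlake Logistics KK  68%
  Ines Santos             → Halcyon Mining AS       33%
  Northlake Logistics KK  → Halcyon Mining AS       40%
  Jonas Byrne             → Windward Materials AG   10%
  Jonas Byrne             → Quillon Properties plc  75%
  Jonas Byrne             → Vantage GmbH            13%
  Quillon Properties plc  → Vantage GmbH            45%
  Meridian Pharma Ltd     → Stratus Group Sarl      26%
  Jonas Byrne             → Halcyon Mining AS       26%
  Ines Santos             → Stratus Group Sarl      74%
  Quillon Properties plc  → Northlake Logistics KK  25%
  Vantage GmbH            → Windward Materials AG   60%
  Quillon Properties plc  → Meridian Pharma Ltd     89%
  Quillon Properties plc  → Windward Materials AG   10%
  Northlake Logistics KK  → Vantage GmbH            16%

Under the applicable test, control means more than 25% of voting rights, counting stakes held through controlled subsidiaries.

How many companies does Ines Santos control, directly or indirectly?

Ines holds 33% of Halcyon, so Ines controls Halcyon.
Ines holds 74% of Stratus, so Ines controls Stratus.
No other company's threshold is met.
Ines controls 2 companies.

2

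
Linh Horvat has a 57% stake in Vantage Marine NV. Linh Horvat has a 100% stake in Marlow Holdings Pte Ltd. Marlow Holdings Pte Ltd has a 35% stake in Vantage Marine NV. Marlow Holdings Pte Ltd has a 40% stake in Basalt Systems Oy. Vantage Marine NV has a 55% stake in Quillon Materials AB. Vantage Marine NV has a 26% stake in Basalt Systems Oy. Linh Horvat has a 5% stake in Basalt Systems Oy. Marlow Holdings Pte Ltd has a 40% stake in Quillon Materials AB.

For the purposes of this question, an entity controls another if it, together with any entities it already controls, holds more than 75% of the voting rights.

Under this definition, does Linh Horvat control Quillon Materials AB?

Linh holds 100% of Marlow, so Linh controls Marlow.
Linh and Marlow together hold 57% + 35% = 92% of Vantage, so Linh controls Vantage.
Vantage and Marlow together hold 55% + 40% = 95% of Quillon, so Linh controls Quillon.

Yes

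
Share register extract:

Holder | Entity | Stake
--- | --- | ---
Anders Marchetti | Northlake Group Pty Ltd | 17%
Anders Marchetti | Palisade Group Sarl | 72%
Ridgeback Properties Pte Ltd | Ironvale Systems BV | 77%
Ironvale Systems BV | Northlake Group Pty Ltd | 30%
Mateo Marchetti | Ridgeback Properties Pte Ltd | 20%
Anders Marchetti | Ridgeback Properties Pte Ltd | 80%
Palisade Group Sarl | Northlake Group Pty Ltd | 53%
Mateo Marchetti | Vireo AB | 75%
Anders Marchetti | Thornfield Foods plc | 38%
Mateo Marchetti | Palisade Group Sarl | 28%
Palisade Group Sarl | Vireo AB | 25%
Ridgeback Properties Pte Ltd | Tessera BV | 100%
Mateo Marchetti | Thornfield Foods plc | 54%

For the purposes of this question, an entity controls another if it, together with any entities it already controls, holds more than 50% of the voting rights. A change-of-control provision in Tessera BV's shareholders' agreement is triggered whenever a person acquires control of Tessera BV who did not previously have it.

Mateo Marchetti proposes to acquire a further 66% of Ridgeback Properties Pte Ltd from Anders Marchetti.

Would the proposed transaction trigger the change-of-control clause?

The purchase adds only to Mateo's holdings (Anders's stake shrinks), so Mateo is the only person who could newly come to control Tessera.
Mateo holds 54% of Thornfield, so Mateo controls Thornfield.
Mateo holds 75% of Vireo, so Mateo controls Vireo.
Neither Mateo nor any entity Mateo controls holds any voting interest in Tessera.
So before the transaction, Mateo does not control Tessera.
After the purchase, Mateo's direct stake in Ridgeback rises to 20% + 66% = 86%, and Anders's stake falls to 14%.
Mateo holds 86% of Ridgeback, so Mateo controls Ridgeback.
Ridgeback holds 100% of Tessera, so Mateo controls Tessera.
Mateo did not control Tessera before and does after, so the clause is triggered.

Yes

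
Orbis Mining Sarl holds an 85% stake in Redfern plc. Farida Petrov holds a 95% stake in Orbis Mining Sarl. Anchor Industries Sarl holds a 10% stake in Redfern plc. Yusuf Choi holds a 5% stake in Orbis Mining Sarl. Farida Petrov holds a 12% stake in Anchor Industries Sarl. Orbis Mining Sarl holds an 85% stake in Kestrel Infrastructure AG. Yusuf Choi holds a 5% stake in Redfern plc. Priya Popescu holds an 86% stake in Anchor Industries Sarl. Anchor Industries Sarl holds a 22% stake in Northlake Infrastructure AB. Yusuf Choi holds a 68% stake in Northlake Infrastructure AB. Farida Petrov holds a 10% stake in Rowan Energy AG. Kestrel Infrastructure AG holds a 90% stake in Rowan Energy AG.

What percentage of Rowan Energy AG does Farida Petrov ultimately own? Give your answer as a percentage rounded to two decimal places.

82.68%

Farida reaches Rowan along 2 paths.
Via Orbis → Kestrel: 95% × 85% × 90% = 72.675%.
Direct stake: 10% = 10%.
Total: 72.675% + 10% = 82.675%.
Rounded: 82.68%.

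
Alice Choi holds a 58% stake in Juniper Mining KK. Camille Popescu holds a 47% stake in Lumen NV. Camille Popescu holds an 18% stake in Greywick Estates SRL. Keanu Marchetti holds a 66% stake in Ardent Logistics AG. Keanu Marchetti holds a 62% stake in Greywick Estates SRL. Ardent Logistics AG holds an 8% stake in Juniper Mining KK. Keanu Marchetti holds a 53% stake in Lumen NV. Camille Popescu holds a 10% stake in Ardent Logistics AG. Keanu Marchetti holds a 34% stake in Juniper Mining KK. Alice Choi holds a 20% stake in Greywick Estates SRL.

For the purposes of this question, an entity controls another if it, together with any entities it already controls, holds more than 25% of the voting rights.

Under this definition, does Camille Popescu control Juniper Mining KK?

Camille holds 47% of Lumen, so Camille controls Lumen.
Neither Camille nor any entity Camille controls holds any voting interest in Juniper.
So Camille does not control Juniper.

No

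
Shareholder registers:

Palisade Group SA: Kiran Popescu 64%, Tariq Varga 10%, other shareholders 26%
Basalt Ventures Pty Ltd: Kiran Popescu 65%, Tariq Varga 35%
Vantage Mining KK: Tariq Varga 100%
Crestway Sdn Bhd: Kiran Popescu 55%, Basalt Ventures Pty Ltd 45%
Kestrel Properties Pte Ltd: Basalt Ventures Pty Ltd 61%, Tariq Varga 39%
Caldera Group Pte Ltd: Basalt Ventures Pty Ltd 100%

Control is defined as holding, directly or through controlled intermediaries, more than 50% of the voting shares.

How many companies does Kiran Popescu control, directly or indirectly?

Kiran holds 64% of Palisade, so Kiran controls Palisade.
Kiran holds 65% of Basalt, so Kiran controls Basalt.
Kiran and Basalt together hold 55% + 45% = 100% of Crestway, so Kiran controls Crestway.
Basalt holds 61% of Kestrel, so Kiran controls Kestrel.
Basalt holds 100% of Caldera, so Kiran controls Caldera.
No other company's threshold is met.
Kiran controls 5 companies.

5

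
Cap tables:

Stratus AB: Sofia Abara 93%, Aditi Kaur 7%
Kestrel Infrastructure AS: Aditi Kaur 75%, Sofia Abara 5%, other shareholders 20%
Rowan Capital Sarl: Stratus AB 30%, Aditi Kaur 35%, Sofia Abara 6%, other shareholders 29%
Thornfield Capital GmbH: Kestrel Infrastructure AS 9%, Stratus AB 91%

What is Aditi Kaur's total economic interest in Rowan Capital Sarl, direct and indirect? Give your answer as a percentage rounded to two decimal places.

Aditi reaches Rowan along 2 paths.
Via Stratus: 7% × 30% = 2.1%.
Direct stake: 35% = 35%.
Total: 2.1% + 35% = 37.1%.
Rounded: 37.10%.

37.10%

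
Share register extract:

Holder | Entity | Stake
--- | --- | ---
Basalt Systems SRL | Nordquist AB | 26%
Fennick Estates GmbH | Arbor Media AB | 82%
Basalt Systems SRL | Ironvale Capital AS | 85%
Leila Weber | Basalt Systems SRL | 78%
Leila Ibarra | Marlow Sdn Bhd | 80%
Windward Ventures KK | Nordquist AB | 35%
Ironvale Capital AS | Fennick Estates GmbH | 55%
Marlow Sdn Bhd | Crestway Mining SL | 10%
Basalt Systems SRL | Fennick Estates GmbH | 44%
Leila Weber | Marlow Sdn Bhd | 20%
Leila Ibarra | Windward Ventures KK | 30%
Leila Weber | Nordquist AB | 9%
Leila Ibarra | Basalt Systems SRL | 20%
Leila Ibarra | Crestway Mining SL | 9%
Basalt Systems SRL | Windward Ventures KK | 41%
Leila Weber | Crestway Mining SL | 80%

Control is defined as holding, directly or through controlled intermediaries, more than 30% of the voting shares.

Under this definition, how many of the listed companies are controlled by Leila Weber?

Leila Weber holds 78% of Basalt, so Leila Weber controls Basalt.
Basalt holds 41% of Windward, so Leila Weber controls Windward.
Leila Weber holds 80% of Crestway, so Leila Weber controls Crestway.
Basalt holds 85% of Ironvale, so Leila Weber controls Ironvale.
Windward and Leila Weber and Basalt together hold 35% + 9% + 26% = 70% of Nordquist, so Leila Weber controls Nordquist.
Basalt and Ironvale together hold 44% + 55% = 99% of Fennick, so Leila Weber controls Fennick.
Fennick holds 82% of Arbor, so Leila Weber controls Arbor.
No other company's threshold is met.
Leila Weber controls 7 companies.

7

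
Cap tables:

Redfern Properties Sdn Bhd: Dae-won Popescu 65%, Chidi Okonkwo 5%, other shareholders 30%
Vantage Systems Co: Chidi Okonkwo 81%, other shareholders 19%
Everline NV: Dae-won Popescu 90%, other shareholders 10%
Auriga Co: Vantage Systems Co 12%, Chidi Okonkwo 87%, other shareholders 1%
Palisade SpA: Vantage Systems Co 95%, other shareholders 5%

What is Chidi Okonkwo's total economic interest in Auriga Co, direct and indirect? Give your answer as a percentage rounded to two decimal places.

Chidi reaches Auriga along 2 paths.
Via Vantage: 81% × 12% = 9.72%.
Direct stake: 87% = 87%.
Total: 9.72% + 87% = 96.72%.

96.72%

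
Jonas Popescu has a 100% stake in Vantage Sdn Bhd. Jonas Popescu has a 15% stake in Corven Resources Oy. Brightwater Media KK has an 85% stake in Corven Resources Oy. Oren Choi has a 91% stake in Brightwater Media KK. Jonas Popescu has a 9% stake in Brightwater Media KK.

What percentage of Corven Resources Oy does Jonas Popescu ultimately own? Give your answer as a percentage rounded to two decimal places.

Jonas reaches Corven along 2 paths.
Direct stake: 15% = 15%.
Via Brightwater: 9% × 85% = 7.65%.
Total: 15% + 7.65% = 22.65%.

22.65%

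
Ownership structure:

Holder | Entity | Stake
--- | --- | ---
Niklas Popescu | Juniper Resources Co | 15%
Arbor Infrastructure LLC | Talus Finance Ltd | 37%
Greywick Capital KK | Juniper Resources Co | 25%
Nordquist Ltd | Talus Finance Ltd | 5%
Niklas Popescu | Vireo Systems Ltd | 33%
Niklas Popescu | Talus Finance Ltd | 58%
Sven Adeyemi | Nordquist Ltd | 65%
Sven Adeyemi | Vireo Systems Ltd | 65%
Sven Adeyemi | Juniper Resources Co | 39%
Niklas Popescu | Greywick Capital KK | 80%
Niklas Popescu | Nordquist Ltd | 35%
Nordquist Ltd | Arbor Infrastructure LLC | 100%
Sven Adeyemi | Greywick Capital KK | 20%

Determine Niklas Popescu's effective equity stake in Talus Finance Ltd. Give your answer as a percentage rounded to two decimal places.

72.70%

Niklas reaches Talus along 3 paths.
Via Nordquist: 35% × 5% = 1.75%.
Direct stake: 58% = 58%.
Via Nordquist → Arbor: 35% × 100% × 37% = 12.95%.
Total: 1.75% + 58% + 12.95% = 72.7%.
Rounded: 72.70%.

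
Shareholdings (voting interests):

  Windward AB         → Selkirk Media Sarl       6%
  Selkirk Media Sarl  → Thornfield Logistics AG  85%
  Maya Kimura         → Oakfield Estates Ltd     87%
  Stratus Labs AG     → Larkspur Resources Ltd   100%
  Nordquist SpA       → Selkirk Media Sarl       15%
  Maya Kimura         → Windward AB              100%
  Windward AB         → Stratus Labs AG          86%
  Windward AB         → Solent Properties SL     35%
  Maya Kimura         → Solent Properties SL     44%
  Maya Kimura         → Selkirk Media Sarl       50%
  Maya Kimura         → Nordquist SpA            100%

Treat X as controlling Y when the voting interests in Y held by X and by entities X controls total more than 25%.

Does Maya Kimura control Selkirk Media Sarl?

Maya holds 100% of Windward, so Maya controls Windward.
Maya holds 100% of Nordquist, so Maya controls Nordquist.
Nordquist and Windward and Maya together hold 15% + 6% + 50% = 71% of Selkirk, so Maya controls Selkirk.

Yes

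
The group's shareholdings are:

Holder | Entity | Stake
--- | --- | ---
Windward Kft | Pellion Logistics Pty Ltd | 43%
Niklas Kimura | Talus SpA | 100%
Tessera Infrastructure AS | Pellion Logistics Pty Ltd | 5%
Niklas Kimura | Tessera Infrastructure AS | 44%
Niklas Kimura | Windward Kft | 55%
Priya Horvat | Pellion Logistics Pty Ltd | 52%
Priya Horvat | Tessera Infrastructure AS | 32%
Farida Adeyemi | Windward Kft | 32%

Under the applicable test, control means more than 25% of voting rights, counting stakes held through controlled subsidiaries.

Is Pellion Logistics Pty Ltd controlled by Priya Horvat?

Priya holds 32% of Tessera, so Priya controls Tessera.
Priya and Tessera together hold 52% + 5% = 57% of Pellion, so Priya controls Pellion.

Yes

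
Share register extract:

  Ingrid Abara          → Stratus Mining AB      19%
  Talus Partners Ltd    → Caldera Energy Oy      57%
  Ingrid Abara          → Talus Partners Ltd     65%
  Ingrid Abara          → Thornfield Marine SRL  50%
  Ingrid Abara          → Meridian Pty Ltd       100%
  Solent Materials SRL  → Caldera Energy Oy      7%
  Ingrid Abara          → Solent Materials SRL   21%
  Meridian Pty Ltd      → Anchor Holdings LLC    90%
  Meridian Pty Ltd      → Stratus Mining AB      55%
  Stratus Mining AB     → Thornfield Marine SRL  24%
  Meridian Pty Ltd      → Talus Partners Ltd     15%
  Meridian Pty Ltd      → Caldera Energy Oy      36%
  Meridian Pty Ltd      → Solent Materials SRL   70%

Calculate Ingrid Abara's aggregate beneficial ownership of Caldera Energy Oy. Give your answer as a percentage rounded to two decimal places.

Ingrid reaches Caldera along 5 paths.
Via Meridian: 100% × 36% = 36%.
Via Meridian → Solent: 100% × 70% × 7% = 4.9%.
Via Solent: 21% × 7% = 1.47%.
Via Meridian → Talus: 100% × 15% × 57% = 8.55%.
Via Talus: 65% × 57% = 37.05%.
Total: 36% + 4.9% + 1.47% + 8.55% + 37.05% = 87.97%.

87.97%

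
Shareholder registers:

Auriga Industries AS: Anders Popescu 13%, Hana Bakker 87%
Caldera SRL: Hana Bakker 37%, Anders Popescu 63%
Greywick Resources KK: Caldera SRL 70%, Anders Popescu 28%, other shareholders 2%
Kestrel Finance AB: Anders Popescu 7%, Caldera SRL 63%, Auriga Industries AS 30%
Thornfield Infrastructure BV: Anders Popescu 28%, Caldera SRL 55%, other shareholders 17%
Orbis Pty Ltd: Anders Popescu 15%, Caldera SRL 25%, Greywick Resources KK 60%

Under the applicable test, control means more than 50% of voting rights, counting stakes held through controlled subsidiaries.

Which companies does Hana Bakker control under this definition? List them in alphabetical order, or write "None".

Auriga Industries AS

Hana holds 87% of Auriga, so Hana controls Auriga.
No other company's threshold is met.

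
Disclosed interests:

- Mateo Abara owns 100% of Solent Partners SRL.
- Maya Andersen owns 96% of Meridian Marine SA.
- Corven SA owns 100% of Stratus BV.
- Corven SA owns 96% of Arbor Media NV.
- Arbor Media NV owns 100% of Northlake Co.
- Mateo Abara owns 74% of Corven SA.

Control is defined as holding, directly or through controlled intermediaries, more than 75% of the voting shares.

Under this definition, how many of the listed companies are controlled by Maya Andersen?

Maya holds 96% of Meridian, so Maya controls Meridian.
No other company's threshold is met.
Maya controls 1 company.

1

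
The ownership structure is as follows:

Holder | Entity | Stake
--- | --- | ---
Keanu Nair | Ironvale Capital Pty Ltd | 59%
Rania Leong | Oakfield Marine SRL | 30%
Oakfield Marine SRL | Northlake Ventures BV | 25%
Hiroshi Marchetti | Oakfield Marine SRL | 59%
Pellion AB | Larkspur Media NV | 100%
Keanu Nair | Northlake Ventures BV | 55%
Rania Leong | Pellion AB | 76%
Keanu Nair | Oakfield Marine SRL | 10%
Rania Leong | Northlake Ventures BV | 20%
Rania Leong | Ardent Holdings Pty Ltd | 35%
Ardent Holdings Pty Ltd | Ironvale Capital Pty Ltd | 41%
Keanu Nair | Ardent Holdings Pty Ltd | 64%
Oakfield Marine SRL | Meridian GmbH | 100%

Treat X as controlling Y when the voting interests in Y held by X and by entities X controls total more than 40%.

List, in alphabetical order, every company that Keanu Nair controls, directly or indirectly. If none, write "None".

Keanu holds 64% of Ardent, so Keanu controls Ardent.
Keanu and Ardent together hold 59% + 41% = 100% of Ironvale, so Keanu controls Ironvale.
Keanu holds 55% of Northlake, so Keanu controls Northlake.
No other company's threshold is met.

Ardent Holdings Pty Ltd, Ironvale Capital Pty Ltd, Northlake Ventures BV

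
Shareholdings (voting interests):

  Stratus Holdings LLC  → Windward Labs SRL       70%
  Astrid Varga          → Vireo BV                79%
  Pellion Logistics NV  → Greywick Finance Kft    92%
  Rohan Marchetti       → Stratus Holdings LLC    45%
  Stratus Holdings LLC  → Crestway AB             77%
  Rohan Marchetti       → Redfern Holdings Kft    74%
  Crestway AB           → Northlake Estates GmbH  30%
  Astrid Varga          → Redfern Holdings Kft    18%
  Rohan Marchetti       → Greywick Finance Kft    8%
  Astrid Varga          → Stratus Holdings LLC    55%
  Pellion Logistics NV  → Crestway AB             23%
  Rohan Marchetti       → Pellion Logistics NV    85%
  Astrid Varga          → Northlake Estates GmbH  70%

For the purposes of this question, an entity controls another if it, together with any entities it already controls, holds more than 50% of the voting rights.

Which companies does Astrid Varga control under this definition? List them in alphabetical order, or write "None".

Astrid holds 55% of Stratus, so Astrid controls Stratus.
Stratus holds 77% of Crestway, so Astrid controls Crestway.
Astrid holds 79% of Vireo, so Astrid controls Vireo.
Stratus holds 70% of Windward, so Astrid controls Windward.
Crestway and Astrid together hold 30% + 70% = 100% of Northlake, so Astrid controls Northlake.
No other company's threshold is met.

Crestway AB, Northlake Estates GmbH, Stratus Holdings LLC, Vireo BV, Windward Labs SRL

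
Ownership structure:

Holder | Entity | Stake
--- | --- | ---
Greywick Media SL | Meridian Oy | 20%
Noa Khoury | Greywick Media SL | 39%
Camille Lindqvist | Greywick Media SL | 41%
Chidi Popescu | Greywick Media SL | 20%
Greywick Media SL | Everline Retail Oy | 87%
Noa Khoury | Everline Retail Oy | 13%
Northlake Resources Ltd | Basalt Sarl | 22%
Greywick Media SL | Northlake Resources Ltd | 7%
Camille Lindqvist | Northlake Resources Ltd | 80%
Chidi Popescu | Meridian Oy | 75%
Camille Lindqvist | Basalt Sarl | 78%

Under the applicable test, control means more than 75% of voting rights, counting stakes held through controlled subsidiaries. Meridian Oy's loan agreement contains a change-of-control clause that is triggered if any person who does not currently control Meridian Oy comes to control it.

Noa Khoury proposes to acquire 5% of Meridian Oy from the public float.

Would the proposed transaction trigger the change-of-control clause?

The purchase changes only Noa's holdings, so Noa is the only person who could newly come to control Meridian.
Noa's largest direct stake is 39% in Greywick, which does not meet the threshold, so Noa controls no company.
Neither Noa nor any entity Noa controls holds any voting interest in Meridian.
So before the transaction, Noa does not control Meridian.
After the purchase, Noa holds 5% of Meridian directly.
After the transaction, Noa's side holds 5% of Meridian, not > 75%, so Noa still does not control Meridian.
No new person acquires control, so the clause is not triggered.

No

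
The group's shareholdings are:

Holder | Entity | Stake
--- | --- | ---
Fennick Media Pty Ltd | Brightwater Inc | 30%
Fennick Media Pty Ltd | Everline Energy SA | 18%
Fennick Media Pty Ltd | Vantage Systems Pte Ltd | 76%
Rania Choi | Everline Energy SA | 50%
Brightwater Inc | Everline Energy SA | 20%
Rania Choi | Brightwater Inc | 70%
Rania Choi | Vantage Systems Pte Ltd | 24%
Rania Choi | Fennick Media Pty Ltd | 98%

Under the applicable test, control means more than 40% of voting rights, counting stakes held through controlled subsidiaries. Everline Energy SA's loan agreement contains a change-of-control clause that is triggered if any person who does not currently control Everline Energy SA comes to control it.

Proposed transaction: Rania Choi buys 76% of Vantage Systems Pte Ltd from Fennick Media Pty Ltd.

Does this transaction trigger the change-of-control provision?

No

The purchase adds only to Rania's holdings (Fennick's stake shrinks), so Rania is the only person who could newly come to control Everline.
Rania holds 98% of Fennick, so Rania controls Fennick.
Rania and Fennick together hold 70% + 30% = 100% of Brightwater, so Rania controls Brightwater.
Rania and Fennick and Brightwater together hold 50% + 18% + 20% = 88% of Everline, so Rania controls Everline.
So Rania already controls Everline before the transaction.
After the purchase, Rania's direct stake in Vantage rises to 24% + 76% = 100%, and Fennick's stake falls to 0%.
Rania controlled Everline already, so this is not a new person acquiring control; every other person's position is unchanged or reduced.
No new person acquires control, so the clause is not triggered.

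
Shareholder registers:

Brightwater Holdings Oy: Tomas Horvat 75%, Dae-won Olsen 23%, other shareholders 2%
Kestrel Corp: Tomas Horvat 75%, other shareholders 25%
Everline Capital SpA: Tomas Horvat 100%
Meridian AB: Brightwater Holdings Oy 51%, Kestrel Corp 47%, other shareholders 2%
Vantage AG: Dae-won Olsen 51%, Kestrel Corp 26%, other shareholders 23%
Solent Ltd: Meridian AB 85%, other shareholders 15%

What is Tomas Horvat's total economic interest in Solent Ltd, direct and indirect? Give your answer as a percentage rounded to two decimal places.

Tomas reaches Solent along 2 paths.
Via Brightwater → Meridian: 75% × 51% × 85% = 32.5125%.
Via Kestrel → Meridian: 75% × 47% × 85% = 29.9625%.
Total: 32.5125% + 29.9625% = 62.475%.
Rounded: 62.48%.

62.48%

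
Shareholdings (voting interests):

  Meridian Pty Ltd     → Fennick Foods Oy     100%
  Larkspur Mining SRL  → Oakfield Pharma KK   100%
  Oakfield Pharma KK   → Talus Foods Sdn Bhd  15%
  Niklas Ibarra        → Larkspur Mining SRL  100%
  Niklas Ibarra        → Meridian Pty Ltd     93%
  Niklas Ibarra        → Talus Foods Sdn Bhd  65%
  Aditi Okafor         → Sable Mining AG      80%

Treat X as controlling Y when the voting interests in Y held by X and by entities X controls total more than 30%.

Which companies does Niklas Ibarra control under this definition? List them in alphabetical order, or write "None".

Fennick Foods Oy, Larkspur Mining SRL, Meridian Pty Ltd, Oakfield Pharma KK, Talus Foods Sdn Bhd

Niklas holds 93% of Meridian, so Niklas controls Meridian.
Niklas holds 100% of Larkspur, so Niklas controls Larkspur.
Meridian holds 100% of Fennick, so Niklas controls Fennick.
Larkspur holds 100% of Oakfield, so Niklas controls Oakfield.
Niklas and Oakfield together hold 65% + 15% = 80% of Talus, so Niklas controls Talus.
No other company's threshold is met.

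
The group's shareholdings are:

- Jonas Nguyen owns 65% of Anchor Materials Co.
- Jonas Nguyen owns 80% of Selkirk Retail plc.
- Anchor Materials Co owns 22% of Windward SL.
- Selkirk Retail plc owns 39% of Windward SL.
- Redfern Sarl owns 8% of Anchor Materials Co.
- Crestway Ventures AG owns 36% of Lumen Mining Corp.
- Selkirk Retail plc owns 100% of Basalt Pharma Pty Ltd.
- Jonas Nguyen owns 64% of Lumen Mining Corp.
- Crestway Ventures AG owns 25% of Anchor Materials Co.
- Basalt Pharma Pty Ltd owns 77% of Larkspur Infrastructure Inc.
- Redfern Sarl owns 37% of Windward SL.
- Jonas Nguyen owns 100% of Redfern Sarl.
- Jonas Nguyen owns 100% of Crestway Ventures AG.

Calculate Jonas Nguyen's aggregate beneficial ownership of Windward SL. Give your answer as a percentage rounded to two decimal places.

89.76%

Jonas reaches Windward along 5 paths.
Via Selkirk: 80% × 39% = 31.2%.
Via Redfern → Anchor: 100% × 8% × 22% = 1.76%.
Via Crestway → Anchor: 100% × 25% × 22% = 5.5%.
Via Anchor: 65% × 22% = 14.3%.
Via Redfern: 100% × 37% = 37%.
Total: 31.2% + 1.76% + 5.5% + 14.3% + 37% = 89.76%.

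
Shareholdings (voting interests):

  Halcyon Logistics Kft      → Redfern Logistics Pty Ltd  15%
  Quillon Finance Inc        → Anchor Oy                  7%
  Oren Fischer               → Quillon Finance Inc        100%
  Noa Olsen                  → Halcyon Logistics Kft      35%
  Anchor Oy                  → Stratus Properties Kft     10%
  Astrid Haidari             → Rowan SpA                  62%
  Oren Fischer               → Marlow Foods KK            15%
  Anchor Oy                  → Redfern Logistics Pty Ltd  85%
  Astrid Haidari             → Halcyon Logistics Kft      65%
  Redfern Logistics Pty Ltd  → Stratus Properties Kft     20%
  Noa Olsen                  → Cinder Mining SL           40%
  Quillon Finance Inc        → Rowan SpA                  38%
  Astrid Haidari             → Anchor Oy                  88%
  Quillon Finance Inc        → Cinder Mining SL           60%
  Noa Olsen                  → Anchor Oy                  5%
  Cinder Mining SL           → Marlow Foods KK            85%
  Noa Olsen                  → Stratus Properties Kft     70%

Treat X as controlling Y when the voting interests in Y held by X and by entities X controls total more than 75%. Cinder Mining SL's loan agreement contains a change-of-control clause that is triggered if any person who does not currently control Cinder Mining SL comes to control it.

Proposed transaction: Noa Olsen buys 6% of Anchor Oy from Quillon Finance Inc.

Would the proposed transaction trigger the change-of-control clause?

No

The purchase adds only to Noa's holdings (Quillon's stake shrinks), so Noa is the only person who could newly come to control Cinder.
Noa's largest direct stake is 70% in Stratus, which does not meet the threshold, so Noa controls no company.
In Cinder, Noa's side holds only 40%, not > 75%.
So before the transaction, Noa does not control Cinder.
After the purchase, Noa's direct stake in Anchor rises to 5% + 6% = 11%, and Quillon's stake falls to 1%.
Noa's side now holds 11% of Anchor, not > 75%, so Noa still does not control Anchor.
After the transaction, Noa's side holds 40% of Cinder, not > 75%, so Noa still does not control Cinder.
No new person acquires control, so the clause is not triggered.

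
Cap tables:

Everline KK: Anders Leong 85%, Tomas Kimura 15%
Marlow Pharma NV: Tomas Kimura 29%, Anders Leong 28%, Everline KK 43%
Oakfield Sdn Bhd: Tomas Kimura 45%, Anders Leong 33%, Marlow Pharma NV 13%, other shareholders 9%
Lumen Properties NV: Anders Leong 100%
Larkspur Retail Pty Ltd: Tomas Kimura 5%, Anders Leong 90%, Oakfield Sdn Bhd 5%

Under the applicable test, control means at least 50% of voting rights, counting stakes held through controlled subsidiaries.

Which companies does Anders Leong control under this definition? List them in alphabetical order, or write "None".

Everline KK, Larkspur Retail Pty Ltd, Lumen Properties NV, Marlow Pharma NV

Anders holds 85% of Everline, so Anders controls Everline.
Anders and Everline together hold 28% + 43% = 71% of Marlow, so Anders controls Marlow.
Anders holds 100% of Lumen, so Anders controls Lumen.
Anders holds 90% of Larkspur, so Anders controls Larkspur.
No other company's threshold is met.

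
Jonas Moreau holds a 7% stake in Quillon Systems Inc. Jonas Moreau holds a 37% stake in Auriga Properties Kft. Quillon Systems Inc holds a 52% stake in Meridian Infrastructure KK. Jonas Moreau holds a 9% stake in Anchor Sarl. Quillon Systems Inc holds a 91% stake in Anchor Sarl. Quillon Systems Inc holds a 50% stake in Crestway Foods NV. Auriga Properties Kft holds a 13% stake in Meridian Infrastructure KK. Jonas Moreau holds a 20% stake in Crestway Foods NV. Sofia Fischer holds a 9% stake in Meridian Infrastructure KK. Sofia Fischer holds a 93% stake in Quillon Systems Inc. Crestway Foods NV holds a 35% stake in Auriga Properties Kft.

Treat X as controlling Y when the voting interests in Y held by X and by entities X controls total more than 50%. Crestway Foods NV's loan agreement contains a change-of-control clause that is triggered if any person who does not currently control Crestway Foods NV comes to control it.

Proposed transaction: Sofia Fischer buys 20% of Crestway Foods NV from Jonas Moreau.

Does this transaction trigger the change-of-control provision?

The purchase adds only to Sofia's holdings (Jonas's stake shrinks), so Sofia is the only person who could newly come to control Crestway.
Sofia holds 93% of Quillon, so Sofia controls Quillon.
Quillon holds 91% of Anchor, so Sofia controls Anchor.
Quillon and Sofia together hold 52% + 9% = 61% of Meridian, so Sofia controls Meridian.
In Crestway, Sofia's side holds only 50%, not > 50%.
So before the transaction, Sofia does not control Crestway.
After the purchase, Sofia holds 20% of Crestway directly, and Jonas's stake falls to 0%.
Quillon and Sofia together hold 50% + 20% = 70% of Crestway, so Sofia controls Crestway.
Sofia did not control Crestway before and does after, so the clause is triggered.

Yes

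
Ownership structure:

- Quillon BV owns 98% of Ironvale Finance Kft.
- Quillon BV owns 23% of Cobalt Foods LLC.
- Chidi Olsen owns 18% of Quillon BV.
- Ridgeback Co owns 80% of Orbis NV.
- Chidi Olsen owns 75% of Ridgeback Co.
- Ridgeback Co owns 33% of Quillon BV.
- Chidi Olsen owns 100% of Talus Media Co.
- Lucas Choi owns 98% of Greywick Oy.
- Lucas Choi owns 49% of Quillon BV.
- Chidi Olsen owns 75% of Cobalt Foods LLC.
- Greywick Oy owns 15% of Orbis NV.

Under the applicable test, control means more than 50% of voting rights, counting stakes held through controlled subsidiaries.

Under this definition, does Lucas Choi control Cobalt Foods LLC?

Lucas holds 98% of Greywick, so Lucas controls Greywick.
Neither Lucas nor any entity Lucas controls holds any voting interest in Cobalt.
So Lucas does not control Cobalt.

No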